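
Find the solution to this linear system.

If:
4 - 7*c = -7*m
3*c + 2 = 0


Then:
c = -2/3
m = -26/21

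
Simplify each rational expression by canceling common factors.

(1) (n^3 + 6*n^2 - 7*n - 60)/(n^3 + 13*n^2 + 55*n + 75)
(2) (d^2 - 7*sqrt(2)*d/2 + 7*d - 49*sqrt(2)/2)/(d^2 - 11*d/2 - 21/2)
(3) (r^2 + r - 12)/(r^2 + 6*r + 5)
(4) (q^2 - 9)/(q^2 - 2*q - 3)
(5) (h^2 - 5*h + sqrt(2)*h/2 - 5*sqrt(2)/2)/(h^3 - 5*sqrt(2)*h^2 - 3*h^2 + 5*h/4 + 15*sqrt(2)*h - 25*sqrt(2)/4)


(1) = (n^2 + n - 12)/(n^2 + 8*n + 15)
(2) = (4*d^2 + d*(28 - 14*sqrt(2)) - 98*sqrt(2))/(4*d^2 - 22*d - 42)
(3) = (r^2 + r - 12)/(r^2 + 6*r + 5)
(4) = (q + 3)/(q + 1)
(5) = (8*h^2 + h*(-40 + 4*sqrt(2)) - 20*sqrt(2))/(8*h^3 + h^2*(-40*sqrt(2) - 24) + h*(10 + 120*sqrt(2)) - 50*sqrt(2))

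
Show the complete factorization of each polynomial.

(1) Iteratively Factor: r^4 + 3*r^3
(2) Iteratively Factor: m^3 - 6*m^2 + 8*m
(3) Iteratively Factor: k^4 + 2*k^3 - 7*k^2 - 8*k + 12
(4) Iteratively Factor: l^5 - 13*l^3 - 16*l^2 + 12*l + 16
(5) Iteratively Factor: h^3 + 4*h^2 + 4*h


(1) = (r + 3)*(r^3) = r*(r + 3)*(r^2) = r^2*(r + 3)*(r)
(2) = (m - 4)*(m^2 - 2*m) = (m - 4)*(m - 2)*(m)
(3) = (k - 1)*(k^3 + 3*k^2 - 4*k - 12) = (k - 1)*(k + 3)*(k^2 - 4) = (k - 1)*(k + 2)*(k + 3)*(k - 2)
(4) = (l + 2)*(l^4 - 2*l^3 - 9*l^2 + 2*l + 8) = (l + 1)*(l + 2)*(l^3 - 3*l^2 - 6*l + 8) = (l - 4)*(l + 1)*(l + 2)*(l^2 + l - 2) = (l - 4)*(l + 1)*(l + 2)^2*(l - 1)
(5) = (h + 2)*(h^2 + 2*h) = (h + 2)^2*(h)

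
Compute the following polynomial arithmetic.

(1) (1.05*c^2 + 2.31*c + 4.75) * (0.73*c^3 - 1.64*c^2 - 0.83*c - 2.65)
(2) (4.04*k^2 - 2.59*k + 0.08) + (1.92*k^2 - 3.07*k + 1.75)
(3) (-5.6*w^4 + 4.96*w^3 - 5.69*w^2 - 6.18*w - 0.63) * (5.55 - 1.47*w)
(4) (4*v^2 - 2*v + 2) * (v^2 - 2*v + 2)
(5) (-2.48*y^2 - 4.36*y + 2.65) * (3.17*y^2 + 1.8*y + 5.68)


(1) = 0.7665*c^5 - 0.0357*c^4 - 1.1924*c^3 - 12.4898*c^2 - 10.064*c - 12.5875
(2) = 5.96*k^2 - 5.66*k + 1.83
(3) = 8.232*w^5 - 38.3712*w^4 + 35.8923*w^3 - 22.4949*w^2 - 33.3729*w - 3.4965
(4) = 4*v^4 - 10*v^3 + 14*v^2 - 8*v + 4
(5) = -7.8616*y^4 - 18.2852*y^3 - 13.5339*y^2 - 19.9948*y + 15.052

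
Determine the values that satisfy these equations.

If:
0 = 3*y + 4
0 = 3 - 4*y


Then:
No Solution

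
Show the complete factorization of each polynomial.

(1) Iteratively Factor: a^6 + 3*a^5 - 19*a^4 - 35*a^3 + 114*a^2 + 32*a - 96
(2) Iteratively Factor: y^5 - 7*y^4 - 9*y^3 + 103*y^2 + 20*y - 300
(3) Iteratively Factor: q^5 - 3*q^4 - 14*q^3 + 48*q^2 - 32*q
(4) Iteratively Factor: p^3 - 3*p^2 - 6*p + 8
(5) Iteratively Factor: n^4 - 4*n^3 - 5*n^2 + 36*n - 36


(1) = (a + 4)*(a^5 - a^4 - 15*a^3 + 25*a^2 + 14*a - 24) = (a - 3)*(a + 4)*(a^4 + 2*a^3 - 9*a^2 - 2*a + 8) = (a - 3)*(a - 2)*(a + 4)*(a^3 + 4*a^2 - a - 4) = (a - 3)*(a - 2)*(a + 1)*(a + 4)*(a^2 + 3*a - 4) = (a - 3)*(a - 2)*(a + 1)*(a + 4)^2*(a - 1)
(2) = (y - 2)*(y^4 - 5*y^3 - 19*y^2 + 65*y + 150) = (y - 2)*(y + 3)*(y^3 - 8*y^2 + 5*y + 50) = (y - 5)*(y - 2)*(y + 3)*(y^2 - 3*y - 10) = (y - 5)*(y - 2)*(y + 2)*(y + 3)*(y - 5)
(3) = (q)*(q^4 - 3*q^3 - 14*q^2 + 48*q - 32) = q*(q + 4)*(q^3 - 7*q^2 + 14*q - 8) = q*(q - 2)*(q + 4)*(q^2 - 5*q + 4) = q*(q - 2)*(q - 1)*(q + 4)*(q - 4)
(4) = (p - 1)*(p^2 - 2*p - 8) = (p - 1)*(p + 2)*(p - 4)
(5) = (n + 3)*(n^3 - 7*n^2 + 16*n - 12) = (n - 2)*(n + 3)*(n^2 - 5*n + 6) = (n - 2)^2*(n + 3)*(n - 3)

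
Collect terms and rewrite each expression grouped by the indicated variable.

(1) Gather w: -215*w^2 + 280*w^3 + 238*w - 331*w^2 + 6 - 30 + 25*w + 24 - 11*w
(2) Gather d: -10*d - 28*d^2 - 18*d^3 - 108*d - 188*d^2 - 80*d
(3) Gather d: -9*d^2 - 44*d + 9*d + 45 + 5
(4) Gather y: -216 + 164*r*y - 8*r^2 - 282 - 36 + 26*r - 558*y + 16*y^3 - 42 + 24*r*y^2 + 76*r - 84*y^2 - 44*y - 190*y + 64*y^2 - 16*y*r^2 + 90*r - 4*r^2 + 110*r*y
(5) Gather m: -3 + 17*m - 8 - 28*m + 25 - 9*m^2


(1) = 280*w^3 - 546*w^2 + 252*w
(2) = -18*d^3 - 216*d^2 - 198*d
(3) = -9*d^2 - 35*d + 50
(4) = -12*r^2 + 192*r + 16*y^3 + y^2*(24*r - 20) + y*(-16*r^2 + 274*r - 792) - 576
(5) = -9*m^2 - 11*m + 14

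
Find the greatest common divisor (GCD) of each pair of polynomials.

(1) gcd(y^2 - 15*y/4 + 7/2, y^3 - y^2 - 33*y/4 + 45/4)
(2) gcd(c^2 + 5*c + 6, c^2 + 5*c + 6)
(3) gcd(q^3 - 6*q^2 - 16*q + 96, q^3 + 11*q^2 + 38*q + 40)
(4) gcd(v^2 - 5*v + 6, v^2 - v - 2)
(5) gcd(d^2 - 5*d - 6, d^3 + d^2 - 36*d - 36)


(1) = gcd((y - 2)*(y - 7/4), (y - 5/2)*(y - 3/2)*(y + 3)) = 1
(2) = gcd((c + 2)*(c + 3), (c + 2)*(c + 3)) = c^2 + 5*c + 6
(3) = gcd((q - 6)*(q - 4)*(q + 4), (q + 2)*(q + 4)*(q + 5)) = q + 4
(4) = gcd((v - 3)*(v - 2), (v - 2)*(v + 1)) = v - 2
(5) = gcd((d - 6)*(d + 1), (d - 6)*(d + 1)*(d + 6)) = d^2 - 5*d - 6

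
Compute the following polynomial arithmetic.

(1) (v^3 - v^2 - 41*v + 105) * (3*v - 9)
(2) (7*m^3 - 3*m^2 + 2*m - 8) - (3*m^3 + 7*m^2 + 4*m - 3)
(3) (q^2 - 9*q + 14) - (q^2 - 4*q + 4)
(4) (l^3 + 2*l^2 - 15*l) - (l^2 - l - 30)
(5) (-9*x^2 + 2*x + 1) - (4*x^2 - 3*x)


(1) = 3*v^4 - 12*v^3 - 114*v^2 + 684*v - 945
(2) = 4*m^3 - 10*m^2 - 2*m - 5
(3) = 10 - 5*q
(4) = l^3 + l^2 - 14*l + 30
(5) = -13*x^2 + 5*x + 1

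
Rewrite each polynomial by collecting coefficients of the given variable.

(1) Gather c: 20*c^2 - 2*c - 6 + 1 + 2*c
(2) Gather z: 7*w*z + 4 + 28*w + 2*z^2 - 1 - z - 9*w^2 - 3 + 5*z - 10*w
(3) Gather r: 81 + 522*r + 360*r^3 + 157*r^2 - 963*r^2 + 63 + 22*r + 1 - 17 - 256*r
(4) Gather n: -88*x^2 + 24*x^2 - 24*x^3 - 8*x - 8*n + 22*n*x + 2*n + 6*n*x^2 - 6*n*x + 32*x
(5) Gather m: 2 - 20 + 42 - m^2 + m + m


(1) = 20*c^2 - 5
(2) = -9*w^2 + 18*w + 2*z^2 + z*(7*w + 4)
(3) = 360*r^3 - 806*r^2 + 288*r + 128
(4) = n*(6*x^2 + 16*x - 6) - 24*x^3 - 64*x^2 + 24*x
(5) = -m^2 + 2*m + 24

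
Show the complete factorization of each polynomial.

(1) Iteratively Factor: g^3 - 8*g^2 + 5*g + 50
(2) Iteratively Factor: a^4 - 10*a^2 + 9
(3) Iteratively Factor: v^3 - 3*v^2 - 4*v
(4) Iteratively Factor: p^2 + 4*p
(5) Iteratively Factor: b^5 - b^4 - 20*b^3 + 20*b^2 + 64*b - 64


(1) = (g + 2)*(g^2 - 10*g + 25) = (g - 5)*(g + 2)*(g - 5)
(2) = (a + 3)*(a^3 - 3*a^2 - a + 3) = (a - 1)*(a + 3)*(a^2 - 2*a - 3) = (a - 3)*(a - 1)*(a + 3)*(a + 1)
(3) = (v)*(v^2 - 3*v - 4) = v*(v + 1)*(v - 4)
(4) = (p + 4)*(p)
(5) = (b - 4)*(b^4 + 3*b^3 - 8*b^2 - 12*b + 16) = (b - 4)*(b - 2)*(b^3 + 5*b^2 + 2*b - 8) = (b - 4)*(b - 2)*(b + 2)*(b^2 + 3*b - 4) = (b - 4)*(b - 2)*(b + 2)*(b + 4)*(b - 1)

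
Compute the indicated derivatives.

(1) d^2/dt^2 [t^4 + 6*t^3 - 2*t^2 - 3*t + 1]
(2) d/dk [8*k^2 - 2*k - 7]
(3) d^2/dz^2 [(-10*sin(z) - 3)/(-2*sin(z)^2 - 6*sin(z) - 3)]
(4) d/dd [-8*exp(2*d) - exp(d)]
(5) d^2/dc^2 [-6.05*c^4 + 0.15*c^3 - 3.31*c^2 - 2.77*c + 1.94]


(1) = 12*t^2 + 36*t - 4
(2) = 16*k - 2
(3) = 2*(-20*sin(z)^5 + 36*sin(z)^4 + 166*sin(z)^3 + 108*sin(z)^2 - 90*sin(z) - 90)/(6*sin(z) - cos(2*z) + 4)^3
(4) = (-16*exp(d) - 1)*exp(d)
(5) = -72.6*c^2 + 0.9*c - 6.62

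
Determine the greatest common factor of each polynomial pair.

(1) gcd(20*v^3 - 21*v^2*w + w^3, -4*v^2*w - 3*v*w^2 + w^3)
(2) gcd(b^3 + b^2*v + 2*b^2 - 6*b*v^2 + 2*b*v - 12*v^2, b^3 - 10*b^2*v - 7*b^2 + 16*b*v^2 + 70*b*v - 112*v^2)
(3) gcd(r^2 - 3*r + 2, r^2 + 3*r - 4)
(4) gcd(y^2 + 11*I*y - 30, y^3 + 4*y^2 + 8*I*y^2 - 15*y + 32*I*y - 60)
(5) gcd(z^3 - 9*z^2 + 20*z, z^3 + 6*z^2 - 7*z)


(1) = 4*v - w
(2) = -b + 2*v
(3) = r - 1
(4) = gcd((y + 5*I)*(y + 6*I), (y + 4)*(y + 3*I)*(y + 5*I)) = y + 5*I
(5) = z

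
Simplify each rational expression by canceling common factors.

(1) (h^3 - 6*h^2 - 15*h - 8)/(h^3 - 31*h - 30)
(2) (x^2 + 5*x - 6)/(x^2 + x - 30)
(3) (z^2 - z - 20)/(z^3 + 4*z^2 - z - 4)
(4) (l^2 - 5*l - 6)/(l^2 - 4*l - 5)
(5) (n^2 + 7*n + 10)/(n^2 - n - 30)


(1) = (h^2 - 7*h - 8)/(h^2 - h - 30)
(2) = (x - 1)/(x - 5)
(3) = (z - 5)/(z^2 - 1)
(4) = (l - 6)/(l - 5)
(5) = (n + 2)/(n - 6)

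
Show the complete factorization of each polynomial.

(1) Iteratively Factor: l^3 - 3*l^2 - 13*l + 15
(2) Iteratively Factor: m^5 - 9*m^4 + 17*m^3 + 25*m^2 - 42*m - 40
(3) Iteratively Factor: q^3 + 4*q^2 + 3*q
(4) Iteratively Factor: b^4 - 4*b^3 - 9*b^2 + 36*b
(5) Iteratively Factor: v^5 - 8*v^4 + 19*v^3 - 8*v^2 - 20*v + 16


(1) = (l - 1)*(l^2 - 2*l - 15) = (l - 1)*(l + 3)*(l - 5)
(2) = (m - 2)*(m^4 - 7*m^3 + 3*m^2 + 31*m + 20) = (m - 4)*(m - 2)*(m^3 - 3*m^2 - 9*m - 5) = (m - 4)*(m - 2)*(m + 1)*(m^2 - 4*m - 5) = (m - 5)*(m - 4)*(m - 2)*(m + 1)*(m + 1)
(3) = (q)*(q^2 + 4*q + 3) = q*(q + 1)*(q + 3)
(4) = (b - 3)*(b^3 - b^2 - 12*b) = (b - 3)*(b + 3)*(b^2 - 4*b) = b*(b - 3)*(b + 3)*(b - 4)
(5) = (v - 2)*(v^4 - 6*v^3 + 7*v^2 + 6*v - 8) = (v - 2)*(v - 1)*(v^3 - 5*v^2 + 2*v + 8) = (v - 2)^2*(v - 1)*(v^2 - 3*v - 4) = (v - 4)*(v - 2)^2*(v - 1)*(v + 1)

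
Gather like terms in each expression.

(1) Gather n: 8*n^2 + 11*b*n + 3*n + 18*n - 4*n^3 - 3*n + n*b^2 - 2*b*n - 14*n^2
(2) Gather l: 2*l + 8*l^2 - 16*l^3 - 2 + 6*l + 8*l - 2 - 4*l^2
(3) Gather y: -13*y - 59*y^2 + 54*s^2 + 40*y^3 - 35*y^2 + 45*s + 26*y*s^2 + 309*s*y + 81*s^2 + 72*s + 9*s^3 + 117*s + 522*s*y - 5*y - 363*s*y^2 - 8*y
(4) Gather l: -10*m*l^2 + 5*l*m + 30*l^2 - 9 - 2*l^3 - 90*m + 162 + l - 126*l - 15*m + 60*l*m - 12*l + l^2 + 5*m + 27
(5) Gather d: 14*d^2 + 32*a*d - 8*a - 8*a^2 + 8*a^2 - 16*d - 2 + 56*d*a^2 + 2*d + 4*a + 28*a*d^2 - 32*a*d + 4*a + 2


(1) = -4*n^3 - 6*n^2 + n*(b^2 + 9*b + 18)
(2) = -16*l^3 + 4*l^2 + 16*l - 4
(3) = 9*s^3 + 135*s^2 + 234*s + 40*y^3 + y^2*(-363*s - 94) + y*(26*s^2 + 831*s - 26)
(4) = -2*l^3 + l^2*(31 - 10*m) + l*(65*m - 137) - 100*m + 180
(5) = d^2*(28*a + 14) + d*(56*a^2 - 14)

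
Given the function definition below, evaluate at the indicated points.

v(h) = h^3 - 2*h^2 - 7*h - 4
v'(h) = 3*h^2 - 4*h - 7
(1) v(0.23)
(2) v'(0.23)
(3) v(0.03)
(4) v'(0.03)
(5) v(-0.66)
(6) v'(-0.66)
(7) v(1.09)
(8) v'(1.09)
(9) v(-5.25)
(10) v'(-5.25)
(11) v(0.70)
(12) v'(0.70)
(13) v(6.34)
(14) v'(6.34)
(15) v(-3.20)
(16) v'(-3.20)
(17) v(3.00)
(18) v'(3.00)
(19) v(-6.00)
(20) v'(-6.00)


(1) = -5.70
(2) = -7.76
(3) = -4.21
(4) = -7.12
(5) = -0.54
(6) = -3.05
(7) = -12.71
(8) = -7.80
(9) = -167.08
(10) = 96.69
(11) = -9.54
(12) = -8.33
(13) = 126.07
(14) = 88.23
(15) = -34.85
(16) = 36.52
(17) = -16.00
(18) = 8.00
(19) = -250.00
(20) = 125.00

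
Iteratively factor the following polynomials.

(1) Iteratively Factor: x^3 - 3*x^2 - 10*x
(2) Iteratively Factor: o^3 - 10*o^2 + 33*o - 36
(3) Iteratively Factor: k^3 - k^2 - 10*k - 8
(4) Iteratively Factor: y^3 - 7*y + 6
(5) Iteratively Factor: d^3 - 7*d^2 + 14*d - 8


(1) = (x)*(x^2 - 3*x - 10) = x*(x - 5)*(x + 2)
(2) = (o - 3)*(o^2 - 7*o + 12) = (o - 3)^2*(o - 4)
(3) = (k + 2)*(k^2 - 3*k - 4) = (k + 1)*(k + 2)*(k - 4)
(4) = (y + 3)*(y^2 - 3*y + 2) = (y - 1)*(y + 3)*(y - 2)
(5) = (d - 2)*(d^2 - 5*d + 4) = (d - 2)*(d - 1)*(d - 4)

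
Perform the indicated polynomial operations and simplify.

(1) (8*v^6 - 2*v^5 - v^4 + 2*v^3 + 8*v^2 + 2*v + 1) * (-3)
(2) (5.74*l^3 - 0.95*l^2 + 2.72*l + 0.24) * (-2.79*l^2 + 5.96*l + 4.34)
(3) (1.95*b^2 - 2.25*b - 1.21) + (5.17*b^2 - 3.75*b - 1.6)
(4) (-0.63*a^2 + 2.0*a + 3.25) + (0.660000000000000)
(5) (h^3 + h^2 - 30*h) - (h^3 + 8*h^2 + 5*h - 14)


(1) = -24*v^6 + 6*v^5 + 3*v^4 - 6*v^3 - 24*v^2 - 6*v - 3
(2) = -16.0146*l^5 + 36.8609*l^4 + 11.6608*l^3 + 11.4186*l^2 + 13.2352*l + 1.0416
(3) = 7.12*b^2 - 6.0*b - 2.81
(4) = -0.63*a^2 + 2.0*a + 3.91
(5) = -7*h^2 - 35*h + 14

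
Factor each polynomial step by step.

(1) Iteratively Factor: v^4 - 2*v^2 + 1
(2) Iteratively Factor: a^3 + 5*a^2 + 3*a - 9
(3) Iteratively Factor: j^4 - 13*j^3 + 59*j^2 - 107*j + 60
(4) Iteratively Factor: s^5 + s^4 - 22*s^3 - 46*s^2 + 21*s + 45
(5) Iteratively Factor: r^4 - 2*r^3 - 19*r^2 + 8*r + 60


(1) = (v + 1)*(v^3 - v^2 - v + 1) = (v - 1)*(v + 1)*(v^2 - 1) = (v - 1)^2*(v + 1)*(v + 1)
(2) = (a + 3)*(a^2 + 2*a - 3) = (a - 1)*(a + 3)*(a + 3)
(3) = (j - 1)*(j^3 - 12*j^2 + 47*j - 60) = (j - 3)*(j - 1)*(j^2 - 9*j + 20) = (j - 4)*(j - 3)*(j - 1)*(j - 5)
(4) = (s + 3)*(s^4 - 2*s^3 - 16*s^2 + 2*s + 15) = (s - 5)*(s + 3)*(s^3 + 3*s^2 - s - 3) = (s - 5)*(s + 1)*(s + 3)*(s^2 + 2*s - 3) = (s - 5)*(s + 1)*(s + 3)^2*(s - 1)
(5) = (r + 3)*(r^3 - 5*r^2 - 4*r + 20) = (r - 5)*(r + 3)*(r^2 - 4) = (r - 5)*(r + 2)*(r + 3)*(r - 2)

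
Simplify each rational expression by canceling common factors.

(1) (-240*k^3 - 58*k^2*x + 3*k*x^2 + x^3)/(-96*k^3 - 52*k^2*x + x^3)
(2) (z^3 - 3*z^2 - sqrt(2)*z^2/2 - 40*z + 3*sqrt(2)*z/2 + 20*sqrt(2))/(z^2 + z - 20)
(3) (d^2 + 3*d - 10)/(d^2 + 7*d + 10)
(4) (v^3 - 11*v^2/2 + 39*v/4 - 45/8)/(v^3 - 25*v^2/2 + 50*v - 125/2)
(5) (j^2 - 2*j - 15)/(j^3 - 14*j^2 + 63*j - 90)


(1) = (5*k + x)/(2*k + x)
(2) = (2*z^2 + z*(-16 - sqrt(2)) + 8*sqrt(2))/(2*z - 8)
(3) = (d - 2)/(d + 2)
(4) = (4*v^2 - 12*v + 9)/(4*v^2 - 40*v + 100)
(5) = (j + 3)/(j^2 - 9*j + 18)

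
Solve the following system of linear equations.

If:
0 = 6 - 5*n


Then:
n = 6/5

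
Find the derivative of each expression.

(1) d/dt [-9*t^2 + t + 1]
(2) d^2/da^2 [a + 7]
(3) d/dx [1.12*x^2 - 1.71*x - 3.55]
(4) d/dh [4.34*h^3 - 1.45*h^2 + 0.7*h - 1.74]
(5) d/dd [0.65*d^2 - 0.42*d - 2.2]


(1) = 1 - 18*t
(2) = 0
(3) = 2.24*x - 1.71
(4) = 13.02*h^2 - 2.9*h + 0.7
(5) = 1.3*d - 0.42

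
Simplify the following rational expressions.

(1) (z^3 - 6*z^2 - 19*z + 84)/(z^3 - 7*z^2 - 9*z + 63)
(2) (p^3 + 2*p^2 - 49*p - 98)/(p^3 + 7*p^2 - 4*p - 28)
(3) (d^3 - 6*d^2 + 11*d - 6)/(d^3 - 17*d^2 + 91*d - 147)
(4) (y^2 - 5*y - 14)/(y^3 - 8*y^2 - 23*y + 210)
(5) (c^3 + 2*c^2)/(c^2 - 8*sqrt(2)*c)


(1) = (z + 4)/(z + 3)
(2) = (p - 7)/(p - 2)
(3) = (d^2 - 3*d + 2)/(d^2 - 14*d + 49)
(4) = (y + 2)/(y^2 - y - 30)
(5) = (c^2 + 2*c)/(c - 8*sqrt(2))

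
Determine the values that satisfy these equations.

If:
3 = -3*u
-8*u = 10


Then:
No Solution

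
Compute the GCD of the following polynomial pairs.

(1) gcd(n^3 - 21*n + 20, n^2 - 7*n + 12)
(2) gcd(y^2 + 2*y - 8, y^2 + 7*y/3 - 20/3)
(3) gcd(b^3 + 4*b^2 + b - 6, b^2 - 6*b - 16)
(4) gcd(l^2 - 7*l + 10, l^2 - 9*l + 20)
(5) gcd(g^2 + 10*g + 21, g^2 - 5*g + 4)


(1) = gcd((n - 4)*(n - 1)*(n + 5), (n - 4)*(n - 3)) = n - 4
(2) = y + 4
(3) = gcd((b - 1)*(b + 2)*(b + 3), (b - 8)*(b + 2)) = b + 2
(4) = l - 5
(5) = gcd((g + 3)*(g + 7), (g - 4)*(g - 1)) = 1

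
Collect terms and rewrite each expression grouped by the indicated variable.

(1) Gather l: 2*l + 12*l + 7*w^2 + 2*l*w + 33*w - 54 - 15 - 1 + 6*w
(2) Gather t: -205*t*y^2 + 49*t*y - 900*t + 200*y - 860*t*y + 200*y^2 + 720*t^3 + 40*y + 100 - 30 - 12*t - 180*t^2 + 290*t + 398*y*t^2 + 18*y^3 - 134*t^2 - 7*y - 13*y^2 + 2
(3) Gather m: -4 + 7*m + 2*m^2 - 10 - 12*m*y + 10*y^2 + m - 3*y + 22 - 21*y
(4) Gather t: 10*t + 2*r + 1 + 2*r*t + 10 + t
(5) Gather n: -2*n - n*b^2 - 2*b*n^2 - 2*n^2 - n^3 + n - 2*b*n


(1) = l*(2*w + 14) + 7*w^2 + 39*w - 70
(2) = 720*t^3 + t^2*(398*y - 314) + t*(-205*y^2 - 811*y - 622) + 18*y^3 + 187*y^2 + 233*y + 72
(3) = 2*m^2 + m*(8 - 12*y) + 10*y^2 - 24*y + 8
(4) = 2*r + t*(2*r + 11) + 11
(5) = -n^3 + n^2*(-2*b - 2) + n*(-b^2 - 2*b - 1)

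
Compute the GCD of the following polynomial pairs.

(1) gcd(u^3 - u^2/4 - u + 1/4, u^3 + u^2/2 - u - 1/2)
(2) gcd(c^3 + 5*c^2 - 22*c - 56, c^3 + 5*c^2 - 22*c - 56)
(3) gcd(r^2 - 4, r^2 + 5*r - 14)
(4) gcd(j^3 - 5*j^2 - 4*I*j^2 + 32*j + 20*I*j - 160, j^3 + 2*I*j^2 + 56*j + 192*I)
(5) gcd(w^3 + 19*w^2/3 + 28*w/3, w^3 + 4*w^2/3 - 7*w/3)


(1) = u^2 - 1
(2) = c^3 + 5*c^2 - 22*c - 56
(3) = r - 2
(4) = j^2 - 4*I*j + 32
(5) = w^2 + 7*w/3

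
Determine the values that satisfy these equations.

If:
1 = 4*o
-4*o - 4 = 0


Then:
No Solution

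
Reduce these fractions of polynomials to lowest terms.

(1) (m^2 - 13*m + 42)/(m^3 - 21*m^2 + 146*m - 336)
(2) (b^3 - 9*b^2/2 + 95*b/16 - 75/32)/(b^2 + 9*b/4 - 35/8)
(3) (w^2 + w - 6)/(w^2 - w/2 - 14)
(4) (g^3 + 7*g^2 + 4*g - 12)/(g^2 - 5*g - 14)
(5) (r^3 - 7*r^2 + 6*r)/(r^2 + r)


(1) = 1/(m - 8)
(2) = (8*b^2 - 26*b + 15)/(8*b + 28)
(3) = (2*w^2 + 2*w - 12)/(2*w^2 - w - 28)
(4) = (g^2 + 5*g - 6)/(g - 7)
(5) = (r^2 - 7*r + 6)/(r + 1)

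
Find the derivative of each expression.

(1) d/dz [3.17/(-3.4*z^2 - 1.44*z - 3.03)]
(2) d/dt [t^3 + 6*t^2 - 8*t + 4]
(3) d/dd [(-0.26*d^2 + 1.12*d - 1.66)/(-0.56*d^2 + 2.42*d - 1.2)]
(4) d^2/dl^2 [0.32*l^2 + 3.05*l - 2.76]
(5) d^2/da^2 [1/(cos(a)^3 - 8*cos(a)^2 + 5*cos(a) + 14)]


(1) = (21.556*z + 4.5648)/(3.4*z^2 + 1.44*z + 3.03)^2
(2) = 3*t^2 + 12*t - 8
(3) = (-0.002*d^2 - 1.2352*d + 2.6732)/(0.3136*d^4 - 2.7104*d^3 + 7.2004*d^2 - 5.808*d + 1.44)
(4) = 0.640000000000000
(5) = ((23*cos(a) - 64*cos(2*a) + 9*cos(3*a))*(cos(a)^3 - 8*cos(a)^2 + 5*cos(a) + 14)/4 + 2*(3*cos(a)^2 - 16*cos(a) + 5)^2*sin(a)^2)/(cos(a)^3 - 8*cos(a)^2 + 5*cos(a) + 14)^3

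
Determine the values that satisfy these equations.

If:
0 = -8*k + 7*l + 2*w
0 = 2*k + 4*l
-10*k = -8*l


Then:
k = 0
l = 0
w = 0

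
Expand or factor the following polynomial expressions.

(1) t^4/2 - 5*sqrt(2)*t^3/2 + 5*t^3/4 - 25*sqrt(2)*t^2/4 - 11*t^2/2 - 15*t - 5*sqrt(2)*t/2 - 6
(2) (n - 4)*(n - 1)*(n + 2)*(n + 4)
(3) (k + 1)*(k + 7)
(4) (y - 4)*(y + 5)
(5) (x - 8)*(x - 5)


(1) = (t/2 + 1)*(t + 1/2)*(t - 6*sqrt(2))*(t + sqrt(2))
(2) = n^4 + n^3 - 18*n^2 - 16*n + 32
(3) = k^2 + 8*k + 7
(4) = y^2 + y - 20
(5) = x^2 - 13*x + 40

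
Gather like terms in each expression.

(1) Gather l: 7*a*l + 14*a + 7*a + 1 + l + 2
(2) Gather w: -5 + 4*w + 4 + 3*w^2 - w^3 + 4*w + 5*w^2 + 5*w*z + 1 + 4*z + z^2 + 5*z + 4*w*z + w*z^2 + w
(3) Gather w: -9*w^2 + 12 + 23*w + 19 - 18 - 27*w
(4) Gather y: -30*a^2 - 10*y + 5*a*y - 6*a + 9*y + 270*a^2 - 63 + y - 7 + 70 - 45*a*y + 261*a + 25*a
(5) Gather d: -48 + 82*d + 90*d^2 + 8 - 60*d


(1) = 21*a + l*(7*a + 1) + 3
(2) = -w^3 + 8*w^2 + w*(z^2 + 9*z + 9) + z^2 + 9*z
(3) = -9*w^2 - 4*w + 13
(4) = 240*a^2 - 40*a*y + 280*a
(5) = 90*d^2 + 22*d - 40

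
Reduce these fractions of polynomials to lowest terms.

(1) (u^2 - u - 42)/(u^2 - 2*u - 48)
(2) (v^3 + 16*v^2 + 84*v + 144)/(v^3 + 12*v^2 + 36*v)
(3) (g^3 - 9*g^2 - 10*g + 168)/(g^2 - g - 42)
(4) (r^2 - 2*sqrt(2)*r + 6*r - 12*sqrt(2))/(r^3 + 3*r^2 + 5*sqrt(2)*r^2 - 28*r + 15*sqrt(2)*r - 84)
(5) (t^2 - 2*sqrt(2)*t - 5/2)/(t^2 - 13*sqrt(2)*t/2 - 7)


(1) = (u - 7)/(u - 8)
(2) = (v + 4)/v
(3) = (g^2 - 2*g - 24)/(g + 6)
(4) = (r + 6)/(r^2 + r*(3 + 7*sqrt(2)) + 21*sqrt(2))
(5) = (4*t - 10*sqrt(2))/(4*t - 28*sqrt(2))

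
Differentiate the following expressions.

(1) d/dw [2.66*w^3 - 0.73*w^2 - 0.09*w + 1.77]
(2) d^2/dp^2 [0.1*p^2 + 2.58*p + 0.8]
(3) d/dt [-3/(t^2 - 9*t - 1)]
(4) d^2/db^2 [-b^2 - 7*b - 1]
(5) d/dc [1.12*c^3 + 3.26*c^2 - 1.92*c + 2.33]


(1) = 7.98*w^2 - 1.46*w - 0.09
(2) = 0.200000000000000
(3) = 3*(2*t - 9)/(-t^2 + 9*t + 1)^2
(4) = -2
(5) = 3.36*c^2 + 6.52*c - 1.92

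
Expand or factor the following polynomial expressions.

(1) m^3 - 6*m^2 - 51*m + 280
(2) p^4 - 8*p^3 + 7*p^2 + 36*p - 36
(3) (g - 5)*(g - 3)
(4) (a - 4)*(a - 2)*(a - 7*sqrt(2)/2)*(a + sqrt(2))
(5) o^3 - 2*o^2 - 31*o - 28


(1) = (m - 8)*(m - 5)*(m + 7)
(2) = (p - 6)*(p - 3)*(p - 1)*(p + 2)
(3) = g^2 - 8*g + 15
(4) = a^4 - 6*a^3 - 5*sqrt(2)*a^3/2 + a^2 + 15*sqrt(2)*a^2 - 20*sqrt(2)*a + 42*a - 56
(5) = (o - 7)*(o + 1)*(o + 4)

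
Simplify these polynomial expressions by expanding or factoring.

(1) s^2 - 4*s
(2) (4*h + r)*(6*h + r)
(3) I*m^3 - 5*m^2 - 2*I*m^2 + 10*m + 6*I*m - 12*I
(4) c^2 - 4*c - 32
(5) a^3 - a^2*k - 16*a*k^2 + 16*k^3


(1) = s*(s - 4)
(2) = 24*h^2 + 10*h*r + r^2
(3) = (m - 2)*(m + 6*I)*(I*m + 1)
(4) = (c - 8)*(c + 4)
(5) = (a - 4*k)*(a - k)*(a + 4*k)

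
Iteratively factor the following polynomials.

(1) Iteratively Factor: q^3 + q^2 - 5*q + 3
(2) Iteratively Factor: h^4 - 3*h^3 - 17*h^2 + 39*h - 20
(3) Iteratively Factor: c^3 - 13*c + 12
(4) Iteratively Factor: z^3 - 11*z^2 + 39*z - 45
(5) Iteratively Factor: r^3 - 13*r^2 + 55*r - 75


(1) = (q + 3)*(q^2 - 2*q + 1) = (q - 1)*(q + 3)*(q - 1)
(2) = (h - 1)*(h^3 - 2*h^2 - 19*h + 20) = (h - 1)^2*(h^2 - h - 20) = (h - 5)*(h - 1)^2*(h + 4)
(3) = (c - 1)*(c^2 + c - 12) = (c - 1)*(c + 4)*(c - 3)
(4) = (z - 5)*(z^2 - 6*z + 9) = (z - 5)*(z - 3)*(z - 3)
(5) = (r - 5)*(r^2 - 8*r + 15) = (r - 5)^2*(r - 3)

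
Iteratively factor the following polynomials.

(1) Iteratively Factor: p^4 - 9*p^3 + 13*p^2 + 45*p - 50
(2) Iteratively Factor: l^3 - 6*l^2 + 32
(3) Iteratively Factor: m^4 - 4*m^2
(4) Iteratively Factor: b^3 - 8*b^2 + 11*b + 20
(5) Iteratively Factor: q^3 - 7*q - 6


(1) = (p - 5)*(p^3 - 4*p^2 - 7*p + 10) = (p - 5)*(p - 1)*(p^2 - 3*p - 10) = (p - 5)^2*(p - 1)*(p + 2)
(2) = (l - 4)*(l^2 - 2*l - 8) = (l - 4)*(l + 2)*(l - 4)
(3) = (m + 2)*(m^3 - 2*m^2) = m*(m + 2)*(m^2 - 2*m) = m*(m - 2)*(m + 2)*(m)
(4) = (b - 4)*(b^2 - 4*b - 5) = (b - 4)*(b + 1)*(b - 5)
(5) = (q + 1)*(q^2 - q - 6) = (q + 1)*(q + 2)*(q - 3)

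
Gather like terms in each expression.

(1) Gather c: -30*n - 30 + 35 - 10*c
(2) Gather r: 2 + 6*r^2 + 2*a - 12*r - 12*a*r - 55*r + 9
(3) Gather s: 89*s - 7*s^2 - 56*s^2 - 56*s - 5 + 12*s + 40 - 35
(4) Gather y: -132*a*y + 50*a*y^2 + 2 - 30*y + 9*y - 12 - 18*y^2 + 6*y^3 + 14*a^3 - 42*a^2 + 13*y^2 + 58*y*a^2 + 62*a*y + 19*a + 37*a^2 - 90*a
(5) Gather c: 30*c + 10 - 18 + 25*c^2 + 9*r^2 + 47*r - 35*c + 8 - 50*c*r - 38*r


(1) = -10*c - 30*n + 5
(2) = 2*a + 6*r^2 + r*(-12*a - 67) + 11
(3) = -63*s^2 + 45*s
(4) = 14*a^3 - 5*a^2 - 71*a + 6*y^3 + y^2*(50*a - 5) + y*(58*a^2 - 70*a - 21) - 10
(5) = 25*c^2 + c*(-50*r - 5) + 9*r^2 + 9*r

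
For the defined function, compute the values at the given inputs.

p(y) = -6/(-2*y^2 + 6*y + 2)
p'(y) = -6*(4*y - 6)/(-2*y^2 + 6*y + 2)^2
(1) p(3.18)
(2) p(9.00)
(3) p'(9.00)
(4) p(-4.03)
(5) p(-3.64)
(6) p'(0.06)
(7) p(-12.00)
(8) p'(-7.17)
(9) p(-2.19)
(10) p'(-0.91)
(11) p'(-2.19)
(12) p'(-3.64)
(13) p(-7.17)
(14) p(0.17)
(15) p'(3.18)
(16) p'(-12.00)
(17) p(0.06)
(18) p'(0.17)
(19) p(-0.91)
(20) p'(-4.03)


(1) = -7.02
(2) = 0.06
(3) = -0.02
(4) = 0.11
(5) = 0.13
(6) = 6.24
(7) = 0.02
(8) = 0.01
(9) = 0.29
(10) = 2.21
(11) = 0.21
(12) = 0.06
(13) = 0.04
(14) = -2.03
(15) = -55.13
(16) = 0.00
(17) = -2.55
(18) = 3.64
(19) = 1.17
(20) = 0.04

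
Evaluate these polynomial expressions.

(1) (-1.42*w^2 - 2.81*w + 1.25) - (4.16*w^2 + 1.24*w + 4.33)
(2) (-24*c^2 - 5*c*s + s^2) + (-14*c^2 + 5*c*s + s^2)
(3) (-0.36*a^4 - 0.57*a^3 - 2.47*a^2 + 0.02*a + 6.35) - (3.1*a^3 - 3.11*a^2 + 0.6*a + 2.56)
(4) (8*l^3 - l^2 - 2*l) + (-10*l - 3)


(1) = -5.58*w^2 - 4.05*w - 3.08
(2) = -38*c^2 + 2*s^2
(3) = -0.36*a^4 - 3.67*a^3 + 0.64*a^2 - 0.58*a + 3.79
(4) = 8*l^3 - l^2 - 12*l - 3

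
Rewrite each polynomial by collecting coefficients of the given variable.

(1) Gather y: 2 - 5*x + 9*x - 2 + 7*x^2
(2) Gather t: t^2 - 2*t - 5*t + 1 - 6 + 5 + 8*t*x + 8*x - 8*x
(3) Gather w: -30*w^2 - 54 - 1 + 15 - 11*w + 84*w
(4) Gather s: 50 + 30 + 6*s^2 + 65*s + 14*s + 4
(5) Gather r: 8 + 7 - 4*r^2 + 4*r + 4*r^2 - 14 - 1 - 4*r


(1) = 7*x^2 + 4*x
(2) = t^2 + t*(8*x - 7)
(3) = -30*w^2 + 73*w - 40
(4) = 6*s^2 + 79*s + 84
(5) = 0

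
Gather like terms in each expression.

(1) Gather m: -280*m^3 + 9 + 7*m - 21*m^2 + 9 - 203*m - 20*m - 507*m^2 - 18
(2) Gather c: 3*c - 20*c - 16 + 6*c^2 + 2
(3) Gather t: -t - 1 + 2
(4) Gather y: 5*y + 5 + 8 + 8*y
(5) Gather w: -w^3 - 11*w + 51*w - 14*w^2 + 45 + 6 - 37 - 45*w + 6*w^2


(1) = -280*m^3 - 528*m^2 - 216*m
(2) = 6*c^2 - 17*c - 14
(3) = 1 - t
(4) = 13*y + 13
(5) = -w^3 - 8*w^2 - 5*w + 14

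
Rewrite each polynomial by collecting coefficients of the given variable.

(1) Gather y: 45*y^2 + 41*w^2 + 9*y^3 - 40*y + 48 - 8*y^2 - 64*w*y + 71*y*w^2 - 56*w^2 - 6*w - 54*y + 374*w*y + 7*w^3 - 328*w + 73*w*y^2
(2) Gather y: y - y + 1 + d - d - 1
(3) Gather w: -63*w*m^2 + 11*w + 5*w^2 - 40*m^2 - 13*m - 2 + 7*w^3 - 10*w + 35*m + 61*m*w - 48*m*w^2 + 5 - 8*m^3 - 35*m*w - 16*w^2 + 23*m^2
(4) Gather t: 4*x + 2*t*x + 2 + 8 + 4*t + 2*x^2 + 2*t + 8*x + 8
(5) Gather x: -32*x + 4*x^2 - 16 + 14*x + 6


(1) = 7*w^3 - 15*w^2 - 334*w + 9*y^3 + y^2*(73*w + 37) + y*(71*w^2 + 310*w - 94) + 48
(2) = 0
(3) = -8*m^3 - 17*m^2 + 22*m + 7*w^3 + w^2*(-48*m - 11) + w*(-63*m^2 + 26*m + 1) + 3
(4) = t*(2*x + 6) + 2*x^2 + 12*x + 18
(5) = 4*x^2 - 18*x - 10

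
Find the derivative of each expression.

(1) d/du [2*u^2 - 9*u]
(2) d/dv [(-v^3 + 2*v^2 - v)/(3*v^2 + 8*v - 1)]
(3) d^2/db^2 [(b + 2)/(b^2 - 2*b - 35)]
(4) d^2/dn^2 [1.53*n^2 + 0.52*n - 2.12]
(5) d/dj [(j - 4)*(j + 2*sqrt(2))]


(1) = 4*u - 9
(2) = (-3*v^4 - 16*v^3 + 22*v^2 - 4*v + 1)/(9*v^4 + 48*v^3 + 58*v^2 - 16*v + 1)
(3) = 2*(-3*b*(-b^2 + 2*b + 35) - 4*(b - 1)^2*(b + 2))/(-b^2 + 2*b + 35)^3
(4) = 3.06000000000000
(5) = 2*j - 4 + 2*sqrt(2)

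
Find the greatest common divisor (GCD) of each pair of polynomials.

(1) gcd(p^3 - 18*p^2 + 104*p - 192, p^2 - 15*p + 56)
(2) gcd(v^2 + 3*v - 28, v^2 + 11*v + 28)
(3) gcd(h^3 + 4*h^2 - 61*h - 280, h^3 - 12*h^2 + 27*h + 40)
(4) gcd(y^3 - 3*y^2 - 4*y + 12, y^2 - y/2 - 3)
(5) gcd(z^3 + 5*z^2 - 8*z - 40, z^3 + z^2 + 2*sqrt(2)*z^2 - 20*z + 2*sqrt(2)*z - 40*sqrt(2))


(1) = p - 8
(2) = gcd((v - 4)*(v + 7), (v + 4)*(v + 7)) = v + 7
(3) = h - 8
(4) = gcd((y - 3)*(y - 2)*(y + 2), (y - 2)*(y + 3/2)) = y - 2
(5) = gcd((z + 5)*(z - 2*sqrt(2))*(z + 2*sqrt(2)), (z - 4)*(z + 5)*(z + 2*sqrt(2))) = z^2 + z*(2*sqrt(2) + 5) + 10*sqrt(2)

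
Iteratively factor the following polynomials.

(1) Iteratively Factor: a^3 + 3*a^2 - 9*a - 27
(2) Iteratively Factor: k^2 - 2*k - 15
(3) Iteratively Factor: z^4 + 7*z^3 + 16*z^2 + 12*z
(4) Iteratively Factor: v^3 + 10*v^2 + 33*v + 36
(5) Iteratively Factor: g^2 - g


(1) = (a - 3)*(a^2 + 6*a + 9) = (a - 3)*(a + 3)*(a + 3)
(2) = (k - 5)*(k + 3)
(3) = (z + 2)*(z^3 + 5*z^2 + 6*z) = z*(z + 2)*(z^2 + 5*z + 6) = z*(z + 2)^2*(z + 3)
(4) = (v + 4)*(v^2 + 6*v + 9) = (v + 3)*(v + 4)*(v + 3)
(5) = (g)*(g - 1)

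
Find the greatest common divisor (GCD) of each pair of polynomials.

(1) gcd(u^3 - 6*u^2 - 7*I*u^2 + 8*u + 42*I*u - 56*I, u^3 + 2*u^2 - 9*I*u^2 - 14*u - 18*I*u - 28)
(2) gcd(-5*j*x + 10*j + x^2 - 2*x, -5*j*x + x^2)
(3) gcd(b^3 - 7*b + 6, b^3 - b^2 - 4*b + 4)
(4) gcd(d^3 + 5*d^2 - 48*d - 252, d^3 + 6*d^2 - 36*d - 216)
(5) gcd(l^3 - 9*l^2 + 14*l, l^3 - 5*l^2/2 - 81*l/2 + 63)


(1) = u - 7*I
(2) = gcd((-5*j + x)*(x - 2), x*(-5*j + x)) = -5*j + x
(3) = gcd((b - 2)*(b - 1)*(b + 3), (b - 2)*(b - 1)*(b + 2)) = b^2 - 3*b + 2
(4) = gcd((d - 7)*(d + 6)^2, (d - 6)*(d + 6)^2) = d^2 + 12*d + 36
(5) = l - 7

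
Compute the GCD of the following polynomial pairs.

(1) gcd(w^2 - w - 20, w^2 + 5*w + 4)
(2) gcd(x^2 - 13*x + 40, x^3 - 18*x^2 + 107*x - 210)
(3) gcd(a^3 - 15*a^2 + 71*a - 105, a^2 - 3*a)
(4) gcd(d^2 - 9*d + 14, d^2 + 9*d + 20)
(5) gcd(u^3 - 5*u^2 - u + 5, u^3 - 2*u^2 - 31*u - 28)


(1) = gcd((w - 5)*(w + 4), (w + 1)*(w + 4)) = w + 4
(2) = x - 5
(3) = a - 3
(4) = 1
(5) = u + 1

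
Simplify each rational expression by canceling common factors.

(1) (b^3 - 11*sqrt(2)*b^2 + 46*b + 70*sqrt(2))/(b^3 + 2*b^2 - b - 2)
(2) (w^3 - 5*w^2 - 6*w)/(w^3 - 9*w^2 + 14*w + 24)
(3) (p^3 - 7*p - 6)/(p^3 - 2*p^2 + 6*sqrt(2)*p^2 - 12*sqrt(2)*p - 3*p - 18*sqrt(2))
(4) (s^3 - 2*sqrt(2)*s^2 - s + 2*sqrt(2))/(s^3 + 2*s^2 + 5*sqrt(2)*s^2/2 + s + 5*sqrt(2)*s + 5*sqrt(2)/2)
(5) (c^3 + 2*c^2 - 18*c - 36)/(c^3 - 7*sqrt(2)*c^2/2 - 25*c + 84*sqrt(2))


(1) = (b^3 - 11*sqrt(2)*b^2 + 46*b + 70*sqrt(2))/(b^3 + 2*b^2 - b - 2)
(2) = w/(w - 4)
(3) = (p + 2)/(p + 6*sqrt(2))
(4) = (2*s^2 + s*(-4*sqrt(2) - 2) + 4*sqrt(2))/(2*s^2 + s*(2 + 5*sqrt(2)) + 5*sqrt(2))
(5) = (2*c^2 + c*(4 + 6*sqrt(2)) + 12*sqrt(2))/(2*c^2 - sqrt(2)*c - 56)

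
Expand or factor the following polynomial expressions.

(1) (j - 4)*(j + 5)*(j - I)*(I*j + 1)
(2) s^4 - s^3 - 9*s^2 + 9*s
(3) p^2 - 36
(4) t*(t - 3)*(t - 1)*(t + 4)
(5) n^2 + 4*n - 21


(1) = I*j^4 + 2*j^3 + I*j^3 + 2*j^2 - 21*I*j^2 - 40*j - I*j + 20*I
(2) = s*(s - 3)*(s - 1)*(s + 3)
(3) = (p - 6)*(p + 6)
(4) = t^4 - 13*t^2 + 12*t
(5) = (n - 3)*(n + 7)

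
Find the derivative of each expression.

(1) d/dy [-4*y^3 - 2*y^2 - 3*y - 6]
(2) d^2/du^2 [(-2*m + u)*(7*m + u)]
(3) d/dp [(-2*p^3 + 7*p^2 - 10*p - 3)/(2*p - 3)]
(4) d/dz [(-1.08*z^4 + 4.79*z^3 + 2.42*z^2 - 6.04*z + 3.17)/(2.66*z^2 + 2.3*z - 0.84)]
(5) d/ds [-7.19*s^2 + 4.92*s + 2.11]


(1) = -12*y^2 - 4*y - 3
(2) = 2
(3) = 2*(-4*p^3 + 16*p^2 - 21*p + 18)/(4*p^2 - 12*p + 9)
(4) = (-5.7456*z^5 + 5.2894*z^4 + 25.6628*z^3 + 9.5616*z^2 - 20.93*z - 2.2174)/(7.0756*z^4 + 12.236*z^3 + 0.8212*z^2 - 3.864*z + 0.7056)
(5) = 4.92 - 14.38*s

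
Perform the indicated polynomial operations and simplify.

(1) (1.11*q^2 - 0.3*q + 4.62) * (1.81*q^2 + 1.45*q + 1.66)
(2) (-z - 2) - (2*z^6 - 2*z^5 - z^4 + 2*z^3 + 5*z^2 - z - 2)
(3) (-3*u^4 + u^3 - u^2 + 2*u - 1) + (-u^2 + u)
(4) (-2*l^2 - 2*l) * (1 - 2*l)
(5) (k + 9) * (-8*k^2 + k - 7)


(1) = 2.0091*q^4 + 1.0665*q^3 + 9.7698*q^2 + 6.201*q + 7.6692
(2) = -2*z^6 + 2*z^5 + z^4 - 2*z^3 - 5*z^2
(3) = -3*u^4 + u^3 - 2*u^2 + 3*u - 1
(4) = 4*l^3 + 2*l^2 - 2*l
(5) = -8*k^3 - 71*k^2 + 2*k - 63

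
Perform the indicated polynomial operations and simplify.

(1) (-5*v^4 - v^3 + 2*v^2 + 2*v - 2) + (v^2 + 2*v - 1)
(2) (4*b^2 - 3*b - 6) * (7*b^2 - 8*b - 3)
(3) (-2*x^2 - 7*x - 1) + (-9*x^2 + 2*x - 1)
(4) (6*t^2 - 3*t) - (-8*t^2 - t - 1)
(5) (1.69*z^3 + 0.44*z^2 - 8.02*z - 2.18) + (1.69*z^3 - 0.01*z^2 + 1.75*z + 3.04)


(1) = -5*v^4 - v^3 + 3*v^2 + 4*v - 3
(2) = 28*b^4 - 53*b^3 - 30*b^2 + 57*b + 18
(3) = -11*x^2 - 5*x - 2
(4) = 14*t^2 - 2*t + 1
(5) = 3.38*z^3 + 0.43*z^2 - 6.27*z + 0.86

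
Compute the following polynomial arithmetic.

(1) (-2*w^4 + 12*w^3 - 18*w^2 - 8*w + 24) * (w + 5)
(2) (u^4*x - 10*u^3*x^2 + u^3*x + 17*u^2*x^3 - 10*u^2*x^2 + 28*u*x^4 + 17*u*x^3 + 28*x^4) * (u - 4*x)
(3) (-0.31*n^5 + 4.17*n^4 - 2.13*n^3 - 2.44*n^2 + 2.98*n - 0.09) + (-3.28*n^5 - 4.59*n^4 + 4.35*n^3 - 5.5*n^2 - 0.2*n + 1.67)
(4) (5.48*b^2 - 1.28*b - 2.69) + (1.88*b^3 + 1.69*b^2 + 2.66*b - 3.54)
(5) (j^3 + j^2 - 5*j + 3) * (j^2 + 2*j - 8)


(1) = -2*w^5 + 2*w^4 + 42*w^3 - 98*w^2 - 16*w + 120
(2) = u^5*x - 14*u^4*x^2 + u^4*x + 57*u^3*x^3 - 14*u^3*x^2 - 40*u^2*x^4 + 57*u^2*x^3 - 112*u*x^5 - 40*u*x^4 - 112*x^5
(3) = -3.59*n^5 - 0.42*n^4 + 2.22*n^3 - 7.94*n^2 + 2.78*n + 1.58
(4) = 1.88*b^3 + 7.17*b^2 + 1.38*b - 6.23
(5) = j^5 + 3*j^4 - 11*j^3 - 15*j^2 + 46*j - 24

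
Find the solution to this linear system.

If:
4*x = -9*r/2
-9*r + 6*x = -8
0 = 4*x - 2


Then:
No Solution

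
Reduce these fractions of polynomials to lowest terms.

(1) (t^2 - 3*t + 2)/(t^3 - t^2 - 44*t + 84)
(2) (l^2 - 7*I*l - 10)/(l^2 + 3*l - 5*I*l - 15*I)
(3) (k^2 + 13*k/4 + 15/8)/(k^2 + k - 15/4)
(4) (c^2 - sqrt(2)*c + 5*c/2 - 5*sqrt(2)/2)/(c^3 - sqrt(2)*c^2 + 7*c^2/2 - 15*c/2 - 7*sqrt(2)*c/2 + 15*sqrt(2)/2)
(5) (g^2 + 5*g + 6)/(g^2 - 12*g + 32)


(1) = (t - 1)/(t^2 + t - 42)
(2) = (l - 2*I)/(l + 3)
(3) = (4*k + 3)/(4*k - 6)
(4) = (4*c + 10)/(4*c^2 + 14*c - 30)
(5) = (g^2 + 5*g + 6)/(g^2 - 12*g + 32)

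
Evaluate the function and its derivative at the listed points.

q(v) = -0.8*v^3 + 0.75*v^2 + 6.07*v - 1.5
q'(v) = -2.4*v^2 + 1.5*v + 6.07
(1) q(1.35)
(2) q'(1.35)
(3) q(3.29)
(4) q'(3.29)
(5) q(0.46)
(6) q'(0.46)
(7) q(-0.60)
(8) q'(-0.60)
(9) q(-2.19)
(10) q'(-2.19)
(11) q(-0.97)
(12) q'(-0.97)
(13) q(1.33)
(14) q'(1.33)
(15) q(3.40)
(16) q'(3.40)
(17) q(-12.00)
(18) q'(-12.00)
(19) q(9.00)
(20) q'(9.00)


(1) = 6.09
(2) = 3.72
(3) = -1.90
(4) = -14.97
(5) = 1.37
(6) = 6.25
(7) = -4.70
(8) = 4.31
(9) = -2.79
(10) = -8.73
(11) = -5.95
(12) = 2.36
(13) = 6.02
(14) = 3.82
(15) = -3.64
(16) = -16.57
(17) = 1416.06
(18) = -357.53
(19) = -469.32
(20) = -174.83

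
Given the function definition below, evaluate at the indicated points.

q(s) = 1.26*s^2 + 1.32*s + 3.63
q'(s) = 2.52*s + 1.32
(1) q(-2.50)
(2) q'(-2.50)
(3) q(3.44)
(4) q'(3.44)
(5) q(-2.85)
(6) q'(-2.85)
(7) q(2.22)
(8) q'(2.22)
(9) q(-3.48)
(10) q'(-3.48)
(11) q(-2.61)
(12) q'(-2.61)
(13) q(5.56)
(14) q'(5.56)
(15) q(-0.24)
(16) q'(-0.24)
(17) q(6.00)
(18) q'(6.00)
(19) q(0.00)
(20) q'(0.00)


(1) = 8.20
(2) = -4.98
(3) = 23.08
(4) = 9.99
(5) = 10.10
(6) = -5.86
(7) = 12.77
(8) = 6.91
(9) = 14.30
(10) = -7.45
(11) = 8.77
(12) = -5.26
(13) = 49.92
(14) = 15.33
(15) = 3.39
(16) = 0.72
(17) = 56.91
(18) = 16.44
(19) = 3.63
(20) = 1.32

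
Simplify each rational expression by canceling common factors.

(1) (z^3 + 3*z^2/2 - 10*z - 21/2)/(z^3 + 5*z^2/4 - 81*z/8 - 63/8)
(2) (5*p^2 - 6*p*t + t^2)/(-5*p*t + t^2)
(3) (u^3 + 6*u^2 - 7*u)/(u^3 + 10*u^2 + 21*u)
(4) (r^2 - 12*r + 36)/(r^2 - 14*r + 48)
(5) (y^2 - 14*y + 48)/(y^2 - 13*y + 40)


(1) = (4*z + 4)/(4*z + 3)
(2) = (-p + t)/t
(3) = (u - 1)/(u + 3)
(4) = (r - 6)/(r - 8)
(5) = (y - 6)/(y - 5)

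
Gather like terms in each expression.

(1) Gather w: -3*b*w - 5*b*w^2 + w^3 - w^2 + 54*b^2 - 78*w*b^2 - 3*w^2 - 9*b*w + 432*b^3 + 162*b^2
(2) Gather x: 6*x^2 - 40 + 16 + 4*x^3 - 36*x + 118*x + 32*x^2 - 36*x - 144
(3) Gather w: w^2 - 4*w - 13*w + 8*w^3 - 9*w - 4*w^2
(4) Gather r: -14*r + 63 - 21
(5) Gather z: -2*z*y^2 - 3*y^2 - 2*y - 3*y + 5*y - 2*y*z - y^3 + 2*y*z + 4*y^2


(1) = 432*b^3 + 216*b^2 + w^3 + w^2*(-5*b - 4) + w*(-78*b^2 - 12*b)
(2) = 4*x^3 + 38*x^2 + 46*x - 168
(3) = 8*w^3 - 3*w^2 - 26*w
(4) = 42 - 14*r
(5) = -y^3 - 2*y^2*z + y^2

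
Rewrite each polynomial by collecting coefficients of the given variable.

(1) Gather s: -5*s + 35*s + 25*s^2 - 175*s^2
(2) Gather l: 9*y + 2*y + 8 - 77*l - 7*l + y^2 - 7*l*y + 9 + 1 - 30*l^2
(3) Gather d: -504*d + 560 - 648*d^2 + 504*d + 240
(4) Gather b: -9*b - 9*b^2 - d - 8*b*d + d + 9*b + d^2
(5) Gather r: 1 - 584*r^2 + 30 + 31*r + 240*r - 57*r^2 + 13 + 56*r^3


(1) = -150*s^2 + 30*s
(2) = -30*l^2 + l*(-7*y - 84) + y^2 + 11*y + 18
(3) = 800 - 648*d^2
(4) = -9*b^2 - 8*b*d + d^2
(5) = 56*r^3 - 641*r^2 + 271*r + 44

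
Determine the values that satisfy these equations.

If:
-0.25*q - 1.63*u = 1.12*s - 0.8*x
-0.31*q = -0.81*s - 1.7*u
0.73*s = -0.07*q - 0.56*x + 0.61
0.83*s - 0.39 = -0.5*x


Then:
q = 1.83
s = -0.23
u = 0.44
x = 1.15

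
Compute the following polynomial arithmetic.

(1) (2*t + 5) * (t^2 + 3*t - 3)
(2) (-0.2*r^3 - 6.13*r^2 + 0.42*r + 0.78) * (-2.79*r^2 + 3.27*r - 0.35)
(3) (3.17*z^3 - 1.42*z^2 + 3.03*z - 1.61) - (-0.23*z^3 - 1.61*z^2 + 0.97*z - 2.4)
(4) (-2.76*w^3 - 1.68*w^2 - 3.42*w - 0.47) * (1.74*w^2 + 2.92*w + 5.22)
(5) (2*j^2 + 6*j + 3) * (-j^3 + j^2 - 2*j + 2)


(1) = 2*t^3 + 11*t^2 + 9*t - 15
(2) = 0.558*r^5 + 16.4487*r^4 - 21.1469*r^3 + 1.3427*r^2 + 2.4036*r - 0.273
(3) = 3.4*z^3 + 0.19*z^2 + 2.06*z + 0.79
(4) = -4.8024*w^5 - 10.9824*w^4 - 25.2636*w^3 - 19.5738*w^2 - 19.2248*w - 2.4534
(5) = -2*j^5 - 4*j^4 - j^3 - 5*j^2 + 6*j + 6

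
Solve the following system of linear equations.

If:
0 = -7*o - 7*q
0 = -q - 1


Then:
o = 1
q = -1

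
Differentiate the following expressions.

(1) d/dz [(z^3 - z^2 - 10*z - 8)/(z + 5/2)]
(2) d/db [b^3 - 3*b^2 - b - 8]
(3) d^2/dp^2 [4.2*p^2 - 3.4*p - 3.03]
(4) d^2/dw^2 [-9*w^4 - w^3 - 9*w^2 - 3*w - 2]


(1) = 2*(4*z^3 + 13*z^2 - 10*z - 34)/(4*z^2 + 20*z + 25)
(2) = 3*b^2 - 6*b - 1
(3) = 8.40000000000000
(4) = -108*w^2 - 6*w - 18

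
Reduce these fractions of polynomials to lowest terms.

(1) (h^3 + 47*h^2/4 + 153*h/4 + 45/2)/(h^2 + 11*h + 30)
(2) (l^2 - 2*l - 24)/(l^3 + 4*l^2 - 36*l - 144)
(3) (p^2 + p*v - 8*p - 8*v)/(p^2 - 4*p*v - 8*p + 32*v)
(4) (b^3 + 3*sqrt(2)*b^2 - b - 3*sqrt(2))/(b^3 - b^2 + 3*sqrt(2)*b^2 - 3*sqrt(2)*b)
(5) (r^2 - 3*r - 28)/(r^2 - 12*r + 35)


(1) = h + 3/4
(2) = 1/(l + 6)
(3) = (p + v)/(p - 4*v)
(4) = (b + 1)/b
(5) = (r + 4)/(r - 5)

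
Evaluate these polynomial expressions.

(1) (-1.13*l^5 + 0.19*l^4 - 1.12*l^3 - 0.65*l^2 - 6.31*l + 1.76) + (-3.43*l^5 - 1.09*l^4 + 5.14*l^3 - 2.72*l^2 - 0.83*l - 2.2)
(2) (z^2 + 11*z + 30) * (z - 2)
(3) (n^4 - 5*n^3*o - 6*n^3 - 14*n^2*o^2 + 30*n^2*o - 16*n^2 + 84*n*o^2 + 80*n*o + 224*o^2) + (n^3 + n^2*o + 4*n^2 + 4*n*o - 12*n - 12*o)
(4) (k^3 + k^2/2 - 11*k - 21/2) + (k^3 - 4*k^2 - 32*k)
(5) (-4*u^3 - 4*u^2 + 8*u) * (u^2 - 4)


(1) = -4.56*l^5 - 0.9*l^4 + 4.02*l^3 - 3.37*l^2 - 7.14*l - 0.44
(2) = z^3 + 9*z^2 + 8*z - 60
(3) = n^4 - 5*n^3*o - 5*n^3 - 14*n^2*o^2 + 31*n^2*o - 12*n^2 + 84*n*o^2 + 84*n*o - 12*n + 224*o^2 - 12*o
(4) = 2*k^3 - 7*k^2/2 - 43*k - 21/2
(5) = -4*u^5 - 4*u^4 + 24*u^3 + 16*u^2 - 32*u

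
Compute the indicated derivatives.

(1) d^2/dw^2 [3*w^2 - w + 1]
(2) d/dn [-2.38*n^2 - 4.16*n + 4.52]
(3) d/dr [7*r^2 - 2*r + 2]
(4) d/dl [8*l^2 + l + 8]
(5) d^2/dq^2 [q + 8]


(1) = 6
(2) = -4.76*n - 4.16
(3) = 14*r - 2
(4) = 16*l + 1
(5) = 0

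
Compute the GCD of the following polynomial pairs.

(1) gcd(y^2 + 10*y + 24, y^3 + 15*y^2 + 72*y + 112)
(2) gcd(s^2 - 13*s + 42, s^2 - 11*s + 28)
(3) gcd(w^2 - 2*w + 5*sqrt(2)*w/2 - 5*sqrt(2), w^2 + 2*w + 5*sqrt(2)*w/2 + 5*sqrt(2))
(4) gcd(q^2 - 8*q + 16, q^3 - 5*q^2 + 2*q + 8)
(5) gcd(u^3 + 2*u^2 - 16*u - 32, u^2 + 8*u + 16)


(1) = gcd((y + 4)*(y + 6), (y + 4)^2*(y + 7)) = y + 4
(2) = gcd((s - 7)*(s - 6), (s - 7)*(s - 4)) = s - 7
(3) = w + 5*sqrt(2)/2
(4) = q - 4
(5) = u + 4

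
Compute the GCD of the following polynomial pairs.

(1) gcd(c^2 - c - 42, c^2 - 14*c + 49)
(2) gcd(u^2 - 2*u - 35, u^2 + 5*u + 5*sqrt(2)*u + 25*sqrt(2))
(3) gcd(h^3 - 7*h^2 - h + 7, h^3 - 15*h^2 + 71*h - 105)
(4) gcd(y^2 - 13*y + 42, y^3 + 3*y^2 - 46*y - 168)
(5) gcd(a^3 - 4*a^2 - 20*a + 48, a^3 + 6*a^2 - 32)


(1) = c - 7
(2) = u + 5
(3) = h - 7
(4) = gcd((y - 7)*(y - 6), (y - 7)*(y + 4)*(y + 6)) = y - 7
(5) = gcd((a - 6)*(a - 2)*(a + 4), (a - 2)*(a + 4)^2) = a^2 + 2*a - 8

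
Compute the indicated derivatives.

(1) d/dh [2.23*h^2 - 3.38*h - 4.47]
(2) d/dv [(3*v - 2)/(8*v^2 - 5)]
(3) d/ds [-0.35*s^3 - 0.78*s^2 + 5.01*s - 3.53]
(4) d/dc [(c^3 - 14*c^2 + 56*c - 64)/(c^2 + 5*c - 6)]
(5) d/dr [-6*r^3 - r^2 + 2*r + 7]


(1) = 4.46*h - 3.38
(2) = (-24*v^2 + 32*v - 15)/(64*v^4 - 80*v^2 + 25)
(3) = -1.05*s^2 - 1.56*s + 5.01
(4) = (c^4 + 10*c^3 - 144*c^2 + 296*c - 16)/(c^4 + 10*c^3 + 13*c^2 - 60*c + 36)
(5) = -18*r^2 - 2*r + 2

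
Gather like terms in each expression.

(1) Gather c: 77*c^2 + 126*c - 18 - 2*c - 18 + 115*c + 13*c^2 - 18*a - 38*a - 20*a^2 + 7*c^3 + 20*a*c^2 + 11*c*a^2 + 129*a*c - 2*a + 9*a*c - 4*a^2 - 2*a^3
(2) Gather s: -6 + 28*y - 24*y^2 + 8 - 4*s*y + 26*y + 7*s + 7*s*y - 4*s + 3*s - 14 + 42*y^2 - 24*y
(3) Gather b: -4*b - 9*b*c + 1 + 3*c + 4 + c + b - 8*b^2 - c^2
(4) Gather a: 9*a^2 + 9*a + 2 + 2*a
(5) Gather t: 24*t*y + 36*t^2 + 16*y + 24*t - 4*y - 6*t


(1) = -2*a^3 - 24*a^2 - 58*a + 7*c^3 + c^2*(20*a + 90) + c*(11*a^2 + 138*a + 239) - 36
(2) = s*(3*y + 6) + 18*y^2 + 30*y - 12
(3) = -8*b^2 + b*(-9*c - 3) - c^2 + 4*c + 5
(4) = 9*a^2 + 11*a + 2
(5) = 36*t^2 + t*(24*y + 18) + 12*y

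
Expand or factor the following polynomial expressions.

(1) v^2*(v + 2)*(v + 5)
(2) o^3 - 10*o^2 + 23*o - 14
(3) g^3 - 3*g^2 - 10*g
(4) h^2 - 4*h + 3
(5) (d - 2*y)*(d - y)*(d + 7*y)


(1) = v^4 + 7*v^3 + 10*v^2
(2) = (o - 7)*(o - 2)*(o - 1)
(3) = g*(g - 5)*(g + 2)
(4) = (h - 3)*(h - 1)
(5) = d^3 + 4*d^2*y - 19*d*y^2 + 14*y^3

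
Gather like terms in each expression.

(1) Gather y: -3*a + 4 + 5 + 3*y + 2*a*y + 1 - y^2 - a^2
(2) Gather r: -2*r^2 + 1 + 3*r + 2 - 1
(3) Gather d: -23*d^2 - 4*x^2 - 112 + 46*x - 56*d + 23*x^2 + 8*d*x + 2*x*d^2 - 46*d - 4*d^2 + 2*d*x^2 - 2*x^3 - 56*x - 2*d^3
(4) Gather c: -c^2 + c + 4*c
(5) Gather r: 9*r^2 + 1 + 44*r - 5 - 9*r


(1) = -a^2 - 3*a - y^2 + y*(2*a + 3) + 10
(2) = -2*r^2 + 3*r + 2
(3) = -2*d^3 + d^2*(2*x - 27) + d*(2*x^2 + 8*x - 102) - 2*x^3 + 19*x^2 - 10*x - 112
(4) = -c^2 + 5*c
(5) = 9*r^2 + 35*r - 4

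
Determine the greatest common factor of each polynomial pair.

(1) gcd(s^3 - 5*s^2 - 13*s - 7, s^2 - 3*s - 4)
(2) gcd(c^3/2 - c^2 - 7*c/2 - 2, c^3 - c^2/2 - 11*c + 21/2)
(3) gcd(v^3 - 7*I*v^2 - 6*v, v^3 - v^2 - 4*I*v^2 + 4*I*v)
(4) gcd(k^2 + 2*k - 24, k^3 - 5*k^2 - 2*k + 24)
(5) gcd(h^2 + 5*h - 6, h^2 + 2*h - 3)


(1) = s + 1
(2) = 1
(3) = v
(4) = gcd((k - 4)*(k + 6), (k - 4)*(k - 3)*(k + 2)) = k - 4
(5) = gcd((h - 1)*(h + 6), (h - 1)*(h + 3)) = h - 1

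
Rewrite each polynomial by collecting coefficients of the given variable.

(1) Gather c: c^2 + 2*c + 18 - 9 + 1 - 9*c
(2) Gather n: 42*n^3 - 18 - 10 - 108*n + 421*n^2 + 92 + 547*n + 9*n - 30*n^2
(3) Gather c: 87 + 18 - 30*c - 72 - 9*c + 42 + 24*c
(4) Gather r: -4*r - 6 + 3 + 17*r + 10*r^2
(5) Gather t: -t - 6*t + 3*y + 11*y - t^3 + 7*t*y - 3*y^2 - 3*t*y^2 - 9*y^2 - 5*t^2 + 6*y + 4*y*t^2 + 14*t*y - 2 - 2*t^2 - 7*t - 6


(1) = c^2 - 7*c + 10
(2) = 42*n^3 + 391*n^2 + 448*n + 64
(3) = 75 - 15*c
(4) = 10*r^2 + 13*r - 3
(5) = -t^3 + t^2*(4*y - 7) + t*(-3*y^2 + 21*y - 14) - 12*y^2 + 20*y - 8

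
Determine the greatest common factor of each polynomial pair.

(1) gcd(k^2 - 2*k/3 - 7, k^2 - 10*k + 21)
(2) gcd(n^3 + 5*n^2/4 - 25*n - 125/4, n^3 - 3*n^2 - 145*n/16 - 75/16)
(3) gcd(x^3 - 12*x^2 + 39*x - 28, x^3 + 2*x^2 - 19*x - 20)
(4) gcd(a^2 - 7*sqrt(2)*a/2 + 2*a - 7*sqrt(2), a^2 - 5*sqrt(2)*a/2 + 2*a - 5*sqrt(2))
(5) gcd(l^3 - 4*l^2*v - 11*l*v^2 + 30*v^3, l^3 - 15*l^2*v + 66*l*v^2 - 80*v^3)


(1) = gcd((k - 3)*(k + 7/3), (k - 7)*(k - 3)) = k - 3
(2) = n^2 - 15*n/4 - 25/4
(3) = gcd((x - 7)*(x - 4)*(x - 1), (x - 4)*(x + 1)*(x + 5)) = x - 4
(4) = gcd((a + 2)*(a - 7*sqrt(2)/2), (a + 2)*(a - 5*sqrt(2)/2)) = a + 2
(5) = l^2 - 7*l*v + 10*v^2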